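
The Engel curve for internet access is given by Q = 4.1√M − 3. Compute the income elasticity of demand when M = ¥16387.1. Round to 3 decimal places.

0.503

At M = 16387.1: Q = 521.850.
dQ/dM = 4.1/(2√M) = 0.0160141 at this income.
η = (dQ/dM)·(M/Q) = 0.0160141 × (16387.1/521.850) = 0.503.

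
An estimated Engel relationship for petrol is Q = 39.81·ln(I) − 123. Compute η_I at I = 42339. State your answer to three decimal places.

At I = 42339: Q = 301.114.
dQ/dI = 39.81/I = 0.000940268 at this income.
η = (dQ/dI)·(I/Q) = 0.000940268 × (42339/301.114) = 0.132.

0.132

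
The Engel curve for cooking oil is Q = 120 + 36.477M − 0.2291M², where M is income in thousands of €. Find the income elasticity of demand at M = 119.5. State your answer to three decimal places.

At M = 119.5: Q = 1207.3962.
dQ/dM = 36.477 − 0.4582M = -18.27790.
η = (dQ/dM)·(M/Q) = -18.27790 × (119.5/1207.3962) = -1.809.

-1.809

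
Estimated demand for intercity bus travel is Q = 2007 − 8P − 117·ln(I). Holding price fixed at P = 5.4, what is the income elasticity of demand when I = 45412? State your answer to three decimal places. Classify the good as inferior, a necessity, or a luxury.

At P = 5.4, I = 45412: Q = 709.147.
Holding P constant, ∂Q/∂I = -117/I = -0.00257641.
η_I = (∂Q/∂I)·(I/Q) = -0.00257641 × (45412/709.147) = -0.165.
Since η < 0, this is an inferior good.

-0.165 (inferior good)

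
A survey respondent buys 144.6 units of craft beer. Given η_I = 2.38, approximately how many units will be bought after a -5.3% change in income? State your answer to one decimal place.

126.4

%ΔQ ≈ η × %ΔI = 2.38 × (-5.3%) = -12.614%.
New Q ≈ 144.6 × (1 − 0.12614) = 126.4.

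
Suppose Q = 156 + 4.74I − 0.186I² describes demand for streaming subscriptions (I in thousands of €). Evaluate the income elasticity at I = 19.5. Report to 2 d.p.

At I = 19.5: Q = 177.7035.
dQ/dI = 4.74 − 0.372I = -2.51400.
η = (dQ/dI)·(I/Q) = -2.51400 × (19.5/177.7035) = -0.28.

-0.28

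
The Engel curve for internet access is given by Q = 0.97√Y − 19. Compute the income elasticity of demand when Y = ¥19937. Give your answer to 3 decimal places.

0.581

At Y = 19937: Q = 117.962.
dQ/dY = 0.97/(2√Y) = 0.00343488 at this income.
η = (dQ/dY)·(Y/Q) = 0.00343488 × (19937/117.962) = 0.581.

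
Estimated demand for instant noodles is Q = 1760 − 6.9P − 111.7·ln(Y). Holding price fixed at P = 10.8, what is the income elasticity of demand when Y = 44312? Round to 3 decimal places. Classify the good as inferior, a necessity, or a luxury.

At P = 10.8, Y = 44312: Q = 490.400.
Holding P constant, ∂Q/∂Y = -111.7/Y = -0.00252076.
η_Y = (∂Q/∂Y)·(Y/Q) = -0.00252076 × (44312/490.400) = -0.228.
Since η < 0, this is an inferior good.

-0.228 (inferior good)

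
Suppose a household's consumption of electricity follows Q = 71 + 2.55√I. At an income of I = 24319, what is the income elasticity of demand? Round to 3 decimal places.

At I = 24319: Q = 468.661.
dQ/dI = 2.55/(2√I) = 0.00817593 at this income.
η = (dQ/dI)·(I/Q) = 0.00817593 × (24319/468.661) = 0.424.

0.424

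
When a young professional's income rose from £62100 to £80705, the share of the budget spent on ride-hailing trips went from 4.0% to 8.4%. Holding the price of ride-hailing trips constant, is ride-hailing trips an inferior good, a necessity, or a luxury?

luxury

The budget share rises as income rises, so η > 1.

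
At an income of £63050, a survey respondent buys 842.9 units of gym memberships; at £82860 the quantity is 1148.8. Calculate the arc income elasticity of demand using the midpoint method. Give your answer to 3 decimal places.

1.131

ΔQ = 1148.8 − 842.9 = 305.9; midpoint Q̄ = (842.9 + 1148.8)/2 = 995.85.
ΔI = 82860 − 63050 = 19810; midpoint Ī = (63050 + 82860)/2 = 72955.
η = (ΔQ/Q̄) ÷ (ΔI/Ī) = (305.9/995.85) ÷ (19810/72955) = 1.131.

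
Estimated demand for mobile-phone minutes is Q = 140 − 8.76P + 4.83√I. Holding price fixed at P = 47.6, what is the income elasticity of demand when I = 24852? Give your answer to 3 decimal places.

0.786

At P = 47.6, I = 24852: Q = 484.450.
Holding P constant, ∂Q/∂I = 4.83/(2√I) = 0.0153192.
η_I = (∂Q/∂I)·(I/Q) = 0.0153192 × (24852/484.450) = 0.786.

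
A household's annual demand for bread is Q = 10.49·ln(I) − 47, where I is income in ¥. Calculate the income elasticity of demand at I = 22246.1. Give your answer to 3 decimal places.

0.181

At I = 22246.1: Q = 58.004.
dQ/dI = 10.49/I = 0.000471543 at this income.
η = (dQ/dI)·(I/Q) = 0.000471543 × (22246.1/58.004) = 0.181.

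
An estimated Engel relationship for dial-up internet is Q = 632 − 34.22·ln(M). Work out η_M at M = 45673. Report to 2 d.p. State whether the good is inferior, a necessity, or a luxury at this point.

At M = 45673: Q = 264.845.
dQ/dM = -34.22/M = -0.000749239 at this income.
η = (dQ/dM)·(M/Q) = -0.000749239 × (45673/264.845) = -0.13.
Since η < 0, the good is an inferior good.

-0.13 (inferior good)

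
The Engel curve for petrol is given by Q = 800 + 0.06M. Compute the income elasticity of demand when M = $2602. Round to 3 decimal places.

0.163

At M = 2602: Q = 956.120.
dQ/dM = 0.06.
η = (dQ/dM)·(M/Q) = 0.06 × (2602/956.120) = 0.163.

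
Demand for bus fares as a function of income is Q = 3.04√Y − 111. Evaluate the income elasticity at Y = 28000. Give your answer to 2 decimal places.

0.64

At Y = 28000: Q = 397.689.
dQ/dY = 3.04/(2√Y) = 0.00908374 at this income.
η = (dQ/dY)·(Y/Q) = 0.00908374 × (28000/397.689) = 0.64.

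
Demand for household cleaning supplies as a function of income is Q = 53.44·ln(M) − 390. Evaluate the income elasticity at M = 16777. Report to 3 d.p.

At M = 16777: Q = 129.852.
dQ/dM = 53.44/M = 0.00318531 at this income.
η = (dQ/dM)·(M/Q) = 0.00318531 × (16777/129.852) = 0.412.

0.412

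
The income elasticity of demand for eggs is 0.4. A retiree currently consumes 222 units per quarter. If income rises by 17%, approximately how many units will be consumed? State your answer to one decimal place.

%ΔQ ≈ η × %ΔI = 0.4 × 17% = 6.8%.
New Q ≈ 222 × (1 + 0.068) = 237.1.

237.1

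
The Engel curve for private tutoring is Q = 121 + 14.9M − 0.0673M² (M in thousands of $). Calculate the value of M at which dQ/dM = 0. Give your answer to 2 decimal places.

110.70

dQ/dM = 14.9 − 0.1346M.
The good is inferior where dQ/dM < 0. Setting dQ/dM = 0 gives M = 14.9 / 0.1346 = 110.70.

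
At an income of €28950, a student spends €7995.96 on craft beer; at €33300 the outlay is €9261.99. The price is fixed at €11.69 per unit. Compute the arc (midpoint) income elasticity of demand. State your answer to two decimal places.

1.05

With a constant price, Q₁ = 7995.96/11.69 = 684.000 and Q₂ = 9261.99/11.69 = 792.300 (equivalently, work directly with expenditure since P cancels).
Midpoint %ΔQ = (9261.99 − 7995.96)/8628.98 = 0.14672; midpoint %ΔI = (33300 − 28950)/31125 = 0.13976.
η = 0.14672 / 0.13976 = 1.05.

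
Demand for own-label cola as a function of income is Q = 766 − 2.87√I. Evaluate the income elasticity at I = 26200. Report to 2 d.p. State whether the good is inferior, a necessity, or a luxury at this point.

-0.77 (inferior good)

At I = 26200: Q = 301.450.
dQ/dI = -2.87/(2√I) = -0.00886546 at this income.
η = (dQ/dI)·(I/Q) = -0.00886546 × (26200/301.450) = -0.77.
Since η < 0, the good is an inferior good.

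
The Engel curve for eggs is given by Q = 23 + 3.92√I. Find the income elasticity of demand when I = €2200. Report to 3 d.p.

0.444

At I = 2200: Q = 206.864.
dQ/dI = 3.92/(2√I) = 0.0417873 at this income.
η = (dQ/dI)·(I/Q) = 0.0417873 × (2200/206.864) = 0.444.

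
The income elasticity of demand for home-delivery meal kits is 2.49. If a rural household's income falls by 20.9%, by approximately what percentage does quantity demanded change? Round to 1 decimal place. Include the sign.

%ΔQ ≈ η × %ΔI = 2.49 × (-20.9%) = -52.0%.

-52.0%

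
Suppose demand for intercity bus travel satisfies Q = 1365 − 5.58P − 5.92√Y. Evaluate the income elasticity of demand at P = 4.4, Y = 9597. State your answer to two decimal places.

At P = 4.4, Y = 9597: Q = 760.499.
Holding P constant, ∂Q/∂Y = -5.92/(2√Y) = -0.0302151.
η_Y = (∂Q/∂Y)·(Y/Q) = -0.0302151 × (9597/760.499) = -0.38.

-0.38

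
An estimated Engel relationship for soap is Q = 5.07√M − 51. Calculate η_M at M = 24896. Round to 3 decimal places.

At M = 24896: Q = 748.968.
dQ/dM = 5.07/(2√M) = 0.0160662 at this income.
η = (dQ/dM)·(M/Q) = 0.0160662 × (24896/748.968) = 0.534.

0.534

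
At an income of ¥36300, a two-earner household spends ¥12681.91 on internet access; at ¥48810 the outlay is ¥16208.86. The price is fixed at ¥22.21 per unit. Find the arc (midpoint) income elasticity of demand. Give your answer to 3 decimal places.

With a constant price, Q₁ = 12681.91/22.21 = 571.000 and Q₂ = 16208.86/22.21 = 729.800 (equivalently, work directly with expenditure since P cancels).
Midpoint %ΔQ = (16208.86 − 12681.91)/14445.39 = 0.24416; midpoint %ΔI = (48810 − 36300)/42555 = 0.29397.
η = 0.24416 / 0.29397 = 0.831.

0.831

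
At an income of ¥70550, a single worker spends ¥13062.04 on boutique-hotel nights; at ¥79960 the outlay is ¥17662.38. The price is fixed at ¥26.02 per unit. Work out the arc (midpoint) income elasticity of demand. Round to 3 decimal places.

2.395

With a constant price, Q₁ = 13062.04/26.02 = 502.000 and Q₂ = 17662.38/26.02 = 678.800 (equivalently, work directly with expenditure since P cancels).
Midpoint %ΔQ = (17662.38 − 13062.04)/15362.21 = 0.29946; midpoint %ΔI = (79960 − 70550)/75255 = 0.12504.
η = 0.29946 / 0.12504 = 2.395.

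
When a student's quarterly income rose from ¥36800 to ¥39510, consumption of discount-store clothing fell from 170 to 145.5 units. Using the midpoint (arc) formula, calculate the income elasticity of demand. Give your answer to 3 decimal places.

-2.187

ΔQ = 145.5 − 170 = -24.5; midpoint Q̄ = (170 + 145.5)/2 = 157.75.
ΔI = 39510 − 36800 = 2710; midpoint Ī = (36800 + 39510)/2 = 38155.
η = (ΔQ/Q̄) ÷ (ΔI/Ī) = (-24.5/157.75) ÷ (2710/38155) = -2.187.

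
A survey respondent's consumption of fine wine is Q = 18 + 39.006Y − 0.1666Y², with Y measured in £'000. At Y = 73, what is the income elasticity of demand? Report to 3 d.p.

0.542

At Y = 73: Q = 1977.6266.
dQ/dY = 39.006 − 0.3332Y = 14.68240.
η = (dQ/dY)·(Y/Q) = 14.68240 × (73/1977.6266) = 0.542.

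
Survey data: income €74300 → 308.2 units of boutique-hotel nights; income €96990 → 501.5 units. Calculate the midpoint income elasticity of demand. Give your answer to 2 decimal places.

ΔQ = 501.5 − 308.2 = 193.3; midpoint Q̄ = (308.2 + 501.5)/2 = 404.85.
ΔI = 96990 − 74300 = 22690; midpoint Ī = (74300 + 96990)/2 = 85645.
η = (ΔQ/Q̄) ÷ (ΔI/Ī) = (193.3/404.85) ÷ (22690/85645) = 1.80.

1.80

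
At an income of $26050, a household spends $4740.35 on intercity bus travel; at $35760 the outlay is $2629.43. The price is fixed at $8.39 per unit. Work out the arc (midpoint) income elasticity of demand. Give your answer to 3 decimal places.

-1.823

With a constant price, Q₁ = 4740.35/8.39 = 565.000 and Q₂ = 2629.43/8.39 = 313.400 (equivalently, work directly with expenditure since P cancels).
Midpoint %ΔQ = (2629.43 − 4740.35)/3684.89 = -0.57286; midpoint %ΔI = (35760 − 26050)/30905 = 0.31419.
η = -0.57286 / 0.31419 = -1.823.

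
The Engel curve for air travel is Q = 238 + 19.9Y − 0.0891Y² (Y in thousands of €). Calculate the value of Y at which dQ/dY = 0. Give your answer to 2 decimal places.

111.67

dQ/dY = 19.9 − 0.1782Y.
The good is inferior where dQ/dY < 0. Setting dQ/dY = 0 gives Y = 19.9 / 0.1782 = 111.67.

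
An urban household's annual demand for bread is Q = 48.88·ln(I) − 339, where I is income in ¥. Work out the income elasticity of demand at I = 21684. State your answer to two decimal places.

At I = 21684: Q = 149.034.
dQ/dI = 48.88/I = 0.0022542 at this income.
η = (dQ/dI)·(I/Q) = 0.0022542 × (21684/149.034) = 0.33.

0.33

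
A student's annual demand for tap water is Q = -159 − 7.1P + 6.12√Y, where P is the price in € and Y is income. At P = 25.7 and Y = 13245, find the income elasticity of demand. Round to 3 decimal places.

0.971

At P = 25.7, Y = 13245: Q = 362.862.
Holding P constant, ∂Q/∂Y = 6.12/(2√Y) = 0.0265886.
η_Y = (∂Q/∂Y)·(Y/Q) = 0.0265886 × (13245/362.862) = 0.971.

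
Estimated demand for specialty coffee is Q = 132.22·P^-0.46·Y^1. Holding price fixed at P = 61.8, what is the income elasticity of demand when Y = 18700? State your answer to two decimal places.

1.00

For a multiplicative demand Q = A·P^α·Y^β, the income elasticity is β everywhere.
Here β = 1, so η = 1.00.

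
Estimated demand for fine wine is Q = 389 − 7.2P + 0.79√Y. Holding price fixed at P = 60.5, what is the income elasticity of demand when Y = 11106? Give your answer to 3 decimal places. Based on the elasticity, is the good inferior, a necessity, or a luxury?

1.136 (luxury)

At P = 60.5, Y = 11106: Q = 36.654.
Holding P constant, ∂Q/∂Y = 0.79/(2√Y) = 0.00374816.
η_Y = (∂Q/∂Y)·(Y/Q) = 0.00374816 × (11106/36.654) = 1.136.
Since η > 1, this is a luxury.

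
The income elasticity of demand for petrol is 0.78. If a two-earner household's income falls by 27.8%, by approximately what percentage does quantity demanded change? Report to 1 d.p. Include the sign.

%ΔQ ≈ η × %ΔI = 0.78 × (-27.8%) = -21.7%.

-21.7%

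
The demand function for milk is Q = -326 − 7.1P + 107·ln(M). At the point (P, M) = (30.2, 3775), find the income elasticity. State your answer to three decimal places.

At P = 30.2, M = 3775: Q = 340.849.
Holding P constant, ∂Q/∂M = 107/M = 0.0283444.
η_M = (∂Q/∂M)·(M/Q) = 0.0283444 × (3775/340.849) = 0.314.

0.314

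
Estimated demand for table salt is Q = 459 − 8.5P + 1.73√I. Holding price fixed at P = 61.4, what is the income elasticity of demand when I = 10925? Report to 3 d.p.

At P = 61.4, I = 10925: Q = 117.924.
Holding P constant, ∂Q/∂I = 1.73/(2√I) = 0.00827571.
η_I = (∂Q/∂I)·(I/Q) = 0.00827571 × (10925/117.924) = 0.767.

0.767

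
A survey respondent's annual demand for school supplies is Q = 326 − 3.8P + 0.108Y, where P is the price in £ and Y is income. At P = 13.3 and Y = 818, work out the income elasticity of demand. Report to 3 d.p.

0.243

At P = 13.3, Y = 818: Q = 363.804.
Holding P constant, ∂Q/∂Y = 0.108.
η_Y = (∂Q/∂Y)·(Y/Q) = 0.108 × (818/363.804) = 0.243.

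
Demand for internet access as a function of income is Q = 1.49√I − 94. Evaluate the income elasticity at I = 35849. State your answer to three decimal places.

At I = 35849: Q = 188.114.
dQ/dI = 1.49/(2√I) = 0.00393476 at this income.
η = (dQ/dI)·(I/Q) = 0.00393476 × (35849/188.114) = 0.750.

0.750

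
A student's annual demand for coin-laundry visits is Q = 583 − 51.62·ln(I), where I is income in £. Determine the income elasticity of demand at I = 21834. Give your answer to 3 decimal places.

At I = 21834: Q = 67.253.
dQ/dI = -51.62/I = -0.0023642 at this income.
η = (dQ/dI)·(I/Q) = -0.0023642 × (21834/67.253) = -0.768.

-0.768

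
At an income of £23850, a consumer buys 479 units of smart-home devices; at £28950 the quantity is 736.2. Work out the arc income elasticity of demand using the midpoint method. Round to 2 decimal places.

2.19

ΔQ = 736.2 − 479 = 257.2; midpoint Q̄ = (479 + 736.2)/2 = 607.6.
ΔI = 28950 − 23850 = 5100; midpoint Ī = (23850 + 28950)/2 = 26400.
η = (ΔQ/Q̄) ÷ (ΔI/Ī) = (257.2/607.6) ÷ (5100/26400) = 2.19.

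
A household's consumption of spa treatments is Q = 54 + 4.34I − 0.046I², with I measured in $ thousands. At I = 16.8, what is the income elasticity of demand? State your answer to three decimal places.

0.412

At I = 16.8: Q = 113.9290.
dQ/dI = 4.34 − 0.092I = 2.79440.
η = (dQ/dI)·(I/Q) = 2.79440 × (16.8/113.9290) = 0.412.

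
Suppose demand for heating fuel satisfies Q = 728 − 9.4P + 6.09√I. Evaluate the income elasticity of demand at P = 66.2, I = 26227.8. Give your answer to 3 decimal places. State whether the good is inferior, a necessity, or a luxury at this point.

At P = 66.2, I = 26227.8: Q = 1091.995.
Holding P constant, ∂Q/∂I = 6.09/(2√I) = 0.0188021.
η_I = (∂Q/∂I)·(I/Q) = 0.0188021 × (26227.8/1091.995) = 0.452.
Since 0 < η < 1, this is a necessity.

0.452 (necessity)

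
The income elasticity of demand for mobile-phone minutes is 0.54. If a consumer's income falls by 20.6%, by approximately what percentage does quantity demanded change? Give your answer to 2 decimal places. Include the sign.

%ΔQ ≈ η × %ΔI = 0.54 × (-20.6%) = -11.12%.

-11.12%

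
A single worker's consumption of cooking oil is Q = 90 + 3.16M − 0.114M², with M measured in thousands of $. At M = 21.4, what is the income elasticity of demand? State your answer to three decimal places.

-0.349

At M = 21.4: Q = 105.4166.
dQ/dM = 3.16 − 0.228M = -1.71920.
η = (dQ/dM)·(M/Q) = -1.71920 × (21.4/105.4166) = -0.349.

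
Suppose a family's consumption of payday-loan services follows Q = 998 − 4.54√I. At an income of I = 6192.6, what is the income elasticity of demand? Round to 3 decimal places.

At I = 6192.6: Q = 640.733.
dQ/dI = -4.54/(2√I) = -0.0288462 at this income.
η = (dQ/dI)·(I/Q) = -0.0288462 × (6192.6/640.733) = -0.279.

-0.279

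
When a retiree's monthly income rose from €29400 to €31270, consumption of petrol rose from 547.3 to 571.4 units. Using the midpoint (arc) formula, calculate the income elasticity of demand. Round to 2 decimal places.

0.70

ΔQ = 571.4 − 547.3 = 24.1; midpoint Q̄ = (547.3 + 571.4)/2 = 559.35.
ΔI = 31270 − 29400 = 1870; midpoint Ī = (29400 + 31270)/2 = 30335.
η = (ΔQ/Q̄) ÷ (ΔI/Ī) = (24.1/559.35) ÷ (1870/30335) = 0.70.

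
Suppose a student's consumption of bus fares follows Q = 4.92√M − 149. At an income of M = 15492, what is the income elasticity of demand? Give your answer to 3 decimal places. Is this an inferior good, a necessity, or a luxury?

At M = 15492: Q = 463.377.
dQ/dM = 4.92/(2√M) = 0.0197643 at this income.
η = (dQ/dM)·(M/Q) = 0.0197643 × (15492/463.377) = 0.661.
Since 0 < η < 1, the good is a necessity.

0.661 (necessity)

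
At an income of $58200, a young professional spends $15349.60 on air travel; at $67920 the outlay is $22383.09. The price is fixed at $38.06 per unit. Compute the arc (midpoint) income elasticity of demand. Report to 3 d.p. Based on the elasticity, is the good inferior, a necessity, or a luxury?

2.419 (luxury)

With a constant price, Q₁ = 15349.60/38.06 = 403.300 and Q₂ = 22383.09/38.06 = 588.100 (equivalently, work directly with expenditure since P cancels).
Midpoint %ΔQ = (22383.09 − 15349.60)/18866.35 = 0.37281; midpoint %ΔI = (67920 − 58200)/63060 = 0.15414.
η = 0.37281 / 0.15414 = 2.419.
η > 1 ⇒ luxury.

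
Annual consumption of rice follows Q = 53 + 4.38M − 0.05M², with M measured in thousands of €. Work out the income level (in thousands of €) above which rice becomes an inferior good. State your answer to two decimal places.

dQ/dM = 4.38 − 0.1M.
The good is inferior where dQ/dM < 0. Setting dQ/dM = 0 gives M = 4.38 / 0.1 = 43.80.

43.80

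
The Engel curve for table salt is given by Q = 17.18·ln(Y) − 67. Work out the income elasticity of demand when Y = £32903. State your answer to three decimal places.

At Y = 32903: Q = 111.695.
dQ/dY = 17.18/Y = 0.000522141 at this income.
η = (dQ/dY)·(Y/Q) = 0.000522141 × (32903/111.695) = 0.154.

0.154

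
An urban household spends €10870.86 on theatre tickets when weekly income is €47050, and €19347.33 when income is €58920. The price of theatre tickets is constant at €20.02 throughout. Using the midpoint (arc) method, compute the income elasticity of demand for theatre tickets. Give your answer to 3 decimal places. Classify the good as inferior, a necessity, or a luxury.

2.504 (luxury)

With a constant price, Q₁ = 10870.86/20.02 = 543.000 and Q₂ = 19347.33/20.02 = 966.400 (equivalently, work directly with expenditure since P cancels).
Midpoint %ΔQ = (19347.33 − 10870.86)/15109.10 = 0.56102; midpoint %ΔI = (58920 − 47050)/52985 = 0.22403.
η = 0.56102 / 0.22403 = 2.504.
η > 1 ⇒ luxury.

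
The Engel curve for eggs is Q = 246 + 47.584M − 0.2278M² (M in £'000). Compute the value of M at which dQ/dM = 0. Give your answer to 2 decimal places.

104.44

dQ/dM = 47.584 − 0.4556M.
The good is inferior where dQ/dM < 0. Setting dQ/dM = 0 gives M = 47.584 / 0.4556 = 104.44.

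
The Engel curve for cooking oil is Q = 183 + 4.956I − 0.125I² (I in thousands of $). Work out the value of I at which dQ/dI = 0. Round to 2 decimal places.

19.82

dQ/dI = 4.956 − 0.25I.
The good is inferior where dQ/dI < 0. Setting dQ/dI = 0 gives I = 4.956 / 0.25 = 19.82.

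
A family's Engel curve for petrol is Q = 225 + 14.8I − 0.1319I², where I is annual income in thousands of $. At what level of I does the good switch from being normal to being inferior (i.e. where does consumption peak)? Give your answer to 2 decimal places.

dQ/dI = 14.8 − 0.2638I.
The good is inferior where dQ/dI < 0. Setting dQ/dI = 0 gives I = 14.8 / 0.2638 = 56.10.

56.10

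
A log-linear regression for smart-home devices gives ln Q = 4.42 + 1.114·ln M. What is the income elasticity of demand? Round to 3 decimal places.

1.114

In a log-linear demand, the coefficient on ln M is the income elasticity.
So η = 1.114.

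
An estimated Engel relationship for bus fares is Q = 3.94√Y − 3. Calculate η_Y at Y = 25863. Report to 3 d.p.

At Y = 25863: Q = 630.630.
dQ/dY = 3.94/(2√Y) = 0.0122497 at this income.
η = (dQ/dY)·(Y/Q) = 0.0122497 × (25863/630.630) = 0.502.

0.502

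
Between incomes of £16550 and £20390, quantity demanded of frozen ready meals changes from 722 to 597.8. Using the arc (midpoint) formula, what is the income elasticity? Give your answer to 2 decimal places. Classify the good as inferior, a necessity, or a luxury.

ΔQ = 597.8 − 722 = -124.2; midpoint Q̄ = (722 + 597.8)/2 = 659.9.
ΔI = 20390 − 16550 = 3840; midpoint Ī = (16550 + 20390)/2 = 18470.
η = (ΔQ/Q̄) ÷ (ΔI/Ī) = (-124.2/659.9) ÷ (3840/18470) = -0.91.
η < 0 ⇒ inferior good.

-0.91 (inferior good)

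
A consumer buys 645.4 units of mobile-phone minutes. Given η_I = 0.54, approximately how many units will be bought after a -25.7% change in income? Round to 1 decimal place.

%ΔQ ≈ η × %ΔI = 0.54 × (-25.7%) = -13.878%.
New Q ≈ 645.4 × (1 − 0.13878) = 555.8.

555.8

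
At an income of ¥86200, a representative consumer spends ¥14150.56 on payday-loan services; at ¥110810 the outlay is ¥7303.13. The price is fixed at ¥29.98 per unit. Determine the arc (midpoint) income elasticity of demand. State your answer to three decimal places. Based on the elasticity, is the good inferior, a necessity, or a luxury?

-2.555 (inferior good)

With a constant price, Q₁ = 14150.56/29.98 = 472.000 and Q₂ = 7303.13/29.98 = 243.600 (equivalently, work directly with expenditure since P cancels).
Midpoint %ΔQ = (7303.13 − 14150.56)/10726.85 = -0.63835; midpoint %ΔI = (110810 − 86200)/98505 = 0.24984.
η = -0.63835 / 0.24984 = -2.555.
η < 0 ⇒ inferior good.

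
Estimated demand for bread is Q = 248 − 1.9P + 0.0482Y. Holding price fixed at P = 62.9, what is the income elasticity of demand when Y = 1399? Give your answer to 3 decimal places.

At P = 62.9, Y = 1399: Q = 195.922.
Holding P constant, ∂Q/∂Y = 0.0482.
η_Y = (∂Q/∂Y)·(Y/Q) = 0.0482 × (1399/195.922) = 0.344.

0.344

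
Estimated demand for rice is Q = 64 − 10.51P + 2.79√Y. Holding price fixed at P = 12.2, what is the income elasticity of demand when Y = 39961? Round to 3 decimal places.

0.565

At P = 12.2, Y = 39961: Q = 493.506.
Holding P constant, ∂Q/∂Y = 2.79/(2√Y) = 0.0069784.
η_Y = (∂Q/∂Y)·(Y/Q) = 0.0069784 × (39961/493.506) = 0.565.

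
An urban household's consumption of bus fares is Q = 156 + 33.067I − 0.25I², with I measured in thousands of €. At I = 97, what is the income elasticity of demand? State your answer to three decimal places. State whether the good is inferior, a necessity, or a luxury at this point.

At I = 97: Q = 1011.2490.
dQ/dI = 33.067 − 0.5I = -15.43300.
η = (dQ/dI)·(I/Q) = -15.43300 × (97/1011.2490) = -1.480.
η < 0 ⇒ inferior good.

-1.480 (inferior good)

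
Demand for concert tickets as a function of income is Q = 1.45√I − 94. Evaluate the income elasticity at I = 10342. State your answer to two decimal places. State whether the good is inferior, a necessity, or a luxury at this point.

1.38 (luxury)

At I = 10342: Q = 53.459.
dQ/dI = 1.45/(2√I) = 0.00712912 at this income.
η = (dQ/dI)·(I/Q) = 0.00712912 × (10342/53.459) = 1.38.
Since η > 1, the good is a luxury.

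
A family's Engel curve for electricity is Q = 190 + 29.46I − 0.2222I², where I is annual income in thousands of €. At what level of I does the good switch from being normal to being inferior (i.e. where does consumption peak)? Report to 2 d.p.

66.29

dQ/dI = 29.46 − 0.4444I.
The good is inferior where dQ/dI < 0. Setting dQ/dI = 0 gives I = 29.46 / 0.4444 = 66.29.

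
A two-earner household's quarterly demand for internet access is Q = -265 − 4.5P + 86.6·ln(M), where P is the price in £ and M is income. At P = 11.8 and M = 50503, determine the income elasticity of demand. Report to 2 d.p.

At P = 11.8, M = 50503: Q = 619.760.
Holding P constant, ∂Q/∂M = 86.6/M = 0.00171475.
η_M = (∂Q/∂M)·(M/Q) = 0.00171475 × (50503/619.760) = 0.14.

0.14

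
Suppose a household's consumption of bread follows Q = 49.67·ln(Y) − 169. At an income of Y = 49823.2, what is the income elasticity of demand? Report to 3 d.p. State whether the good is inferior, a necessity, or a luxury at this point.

0.135 (necessity)

At Y = 49823.2: Q = 368.242.
dQ/dY = 49.67/Y = 0.000996925 at this income.
η = (dQ/dY)·(Y/Q) = 0.000996925 × (49823.2/368.242) = 0.135.
Since 0 < η < 1, the good is a necessity.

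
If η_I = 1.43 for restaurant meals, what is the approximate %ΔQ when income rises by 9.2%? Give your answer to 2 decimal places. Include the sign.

13.16%

%ΔQ ≈ η × %ΔI = 1.43 × 9.2% = 13.16%.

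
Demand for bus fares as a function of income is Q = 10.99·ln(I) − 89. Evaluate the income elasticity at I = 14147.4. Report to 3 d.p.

At I = 14147.4: Q = 16.035.
dQ/dI = 10.99/I = 0.000776821 at this income.
η = (dQ/dI)·(I/Q) = 0.000776821 × (14147.4/16.035) = 0.685.

0.685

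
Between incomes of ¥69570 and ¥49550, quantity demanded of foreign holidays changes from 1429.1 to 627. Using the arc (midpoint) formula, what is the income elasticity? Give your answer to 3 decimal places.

ΔQ = 627 − 1429.1 = -802.1; midpoint Q̄ = (1429.1 + 627)/2 = 1028.05.
ΔI = 49550 − 69570 = -20020; midpoint Ī = (69570 + 49550)/2 = 59560.
η = (ΔQ/Q̄) ÷ (ΔI/Ī) = (-802.1/1028.05) ÷ (-20020/59560) = 2.321.

2.321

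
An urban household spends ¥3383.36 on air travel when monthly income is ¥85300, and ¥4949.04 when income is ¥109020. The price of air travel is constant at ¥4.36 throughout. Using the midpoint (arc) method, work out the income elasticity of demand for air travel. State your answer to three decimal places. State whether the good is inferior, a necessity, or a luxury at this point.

With a constant price, Q₁ = 3383.36/4.36 = 776.000 and Q₂ = 4949.04/4.36 = 1135.101 (equivalently, work directly with expenditure since P cancels).
Midpoint %ΔQ = (4949.04 − 3383.36)/4166.20 = 0.37581; midpoint %ΔI = (109020 − 85300)/97160 = 0.24413.
η = 0.37581 / 0.24413 = 1.539.
η > 1 ⇒ luxury.

1.539 (luxury)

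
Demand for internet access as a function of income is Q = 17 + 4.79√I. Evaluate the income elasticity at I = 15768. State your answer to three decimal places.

0.486

At I = 15768: Q = 618.484.
dQ/dI = 4.79/(2√I) = 0.0190729 at this income.
η = (dQ/dI)·(I/Q) = 0.0190729 × (15768/618.484) = 0.486.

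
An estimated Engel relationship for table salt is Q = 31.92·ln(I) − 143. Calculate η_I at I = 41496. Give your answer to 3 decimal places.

0.163

At I = 41496: Q = 196.417.
dQ/dI = 31.92/I = 0.000769231 at this income.
η = (dQ/dI)·(I/Q) = 0.000769231 × (41496/196.417) = 0.163.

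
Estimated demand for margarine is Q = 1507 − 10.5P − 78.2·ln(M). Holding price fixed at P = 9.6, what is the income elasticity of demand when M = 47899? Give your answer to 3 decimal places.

At P = 9.6, M = 47899: Q = 563.450.
Holding P constant, ∂Q/∂M = -78.2/M = -0.0016326.
η_M = (∂Q/∂M)·(M/Q) = -0.0016326 × (47899/563.450) = -0.139.

-0.139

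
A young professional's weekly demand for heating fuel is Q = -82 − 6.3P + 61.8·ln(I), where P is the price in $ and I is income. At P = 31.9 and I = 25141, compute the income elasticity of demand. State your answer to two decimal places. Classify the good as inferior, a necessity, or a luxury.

0.18 (necessity)

At P = 31.9, I = 25141: Q = 343.203.
Holding P constant, ∂Q/∂I = 61.8/I = 0.00245814.
η_I = (∂Q/∂I)·(I/Q) = 0.00245814 × (25141/343.203) = 0.18.
Since 0 < η < 1, this is a necessity.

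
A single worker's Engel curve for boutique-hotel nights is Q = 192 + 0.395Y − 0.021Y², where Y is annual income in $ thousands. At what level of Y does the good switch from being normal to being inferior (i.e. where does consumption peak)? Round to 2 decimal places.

dQ/dY = 0.395 − 0.042Y.
The good is inferior where dQ/dY < 0. Setting dQ/dY = 0 gives Y = 0.395 / 0.042 = 9.40.

9.40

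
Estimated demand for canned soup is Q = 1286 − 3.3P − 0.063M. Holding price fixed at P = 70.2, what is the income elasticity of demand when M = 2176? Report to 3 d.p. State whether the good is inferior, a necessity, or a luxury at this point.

-0.149 (inferior good)

At P = 70.2, M = 2176: Q = 917.252.
Holding P constant, ∂Q/∂M = −0.063.
η_M = (∂Q/∂M)·(M/Q) = -0.063 × (2176/917.252) = -0.149.
Since η < 0, this is an inferior good.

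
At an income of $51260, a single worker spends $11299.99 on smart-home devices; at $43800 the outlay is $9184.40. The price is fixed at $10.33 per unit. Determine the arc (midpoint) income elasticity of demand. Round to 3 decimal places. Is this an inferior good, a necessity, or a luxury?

With a constant price, Q₁ = 11299.99/10.33 = 1093.900 and Q₂ = 9184.40/10.33 = 889.100 (equivalently, work directly with expenditure since P cancels).
Midpoint %ΔQ = (9184.40 − 11299.99)/10242.20 = -0.20656; midpoint %ΔI = (43800 − 51260)/47530 = -0.15695.
η = -0.20656 / -0.15695 = 1.316.
η > 1 ⇒ luxury.

1.316 (luxury)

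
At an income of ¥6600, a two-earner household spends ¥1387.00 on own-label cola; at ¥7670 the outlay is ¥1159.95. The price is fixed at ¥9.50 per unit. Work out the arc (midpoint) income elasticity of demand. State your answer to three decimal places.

With a constant price, Q₁ = 1387.00/9.50 = 146.000 and Q₂ = 1159.95/9.50 = 122.100 (equivalently, work directly with expenditure since P cancels).
Midpoint %ΔQ = (1159.95 − 1387.00)/1273.47 = -0.17829; midpoint %ΔI = (7670 − 6600)/7135 = 0.14996.
η = -0.17829 / 0.14996 = -1.189.

-1.189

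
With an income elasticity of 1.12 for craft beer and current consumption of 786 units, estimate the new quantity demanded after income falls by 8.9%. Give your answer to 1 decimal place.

%ΔQ ≈ η × %ΔI = 1.12 × (-8.9%) = -9.968%.
New Q ≈ 786 × (1 − 0.09968) = 707.7.

707.7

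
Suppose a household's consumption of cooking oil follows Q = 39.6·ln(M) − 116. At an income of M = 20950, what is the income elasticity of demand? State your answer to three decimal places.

0.142

At M = 20950: Q = 278.016.
dQ/dM = 39.6/M = 0.00189021 at this income.
η = (dQ/dM)·(M/Q) = 0.00189021 × (20950/278.016) = 0.142.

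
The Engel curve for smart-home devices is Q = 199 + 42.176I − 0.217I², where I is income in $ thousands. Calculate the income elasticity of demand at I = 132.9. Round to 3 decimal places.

-1.045

At I = 132.9: Q = 1971.4474.
dQ/dI = 42.176 − 0.434I = -15.50260.
η = (dQ/dI)·(I/Q) = -15.50260 × (132.9/1971.4474) = -1.045.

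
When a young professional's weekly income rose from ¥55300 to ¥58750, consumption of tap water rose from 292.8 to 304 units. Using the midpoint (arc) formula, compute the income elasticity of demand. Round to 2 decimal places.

0.62

ΔQ = 304 − 292.8 = 11.2; midpoint Q̄ = (292.8 + 304)/2 = 298.4.
ΔI = 58750 − 55300 = 3450; midpoint Ī = (55300 + 58750)/2 = 57025.
η = (ΔQ/Q̄) ÷ (ΔI/Ī) = (11.2/298.4) ÷ (3450/57025) = 0.62.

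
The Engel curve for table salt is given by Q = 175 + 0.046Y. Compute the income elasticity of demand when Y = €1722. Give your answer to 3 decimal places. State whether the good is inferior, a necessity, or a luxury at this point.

0.312 (necessity)

At Y = 1722: Q = 254.212.
dQ/dY = 0.046.
η = (dQ/dY)·(Y/Q) = 0.046 × (1722/254.212) = 0.312.
Since 0 < η < 1, the good is a necessity.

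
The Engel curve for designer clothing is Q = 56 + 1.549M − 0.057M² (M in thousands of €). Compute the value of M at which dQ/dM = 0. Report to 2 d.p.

13.59

dQ/dM = 1.549 − 0.114M.
The good is inferior where dQ/dM < 0. Setting dQ/dM = 0 gives M = 1.549 / 0.114 = 13.59.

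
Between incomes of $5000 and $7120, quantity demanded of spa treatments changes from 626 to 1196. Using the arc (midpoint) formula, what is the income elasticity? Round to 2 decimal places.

ΔQ = 1196 − 626 = 570; midpoint Q̄ = (626 + 1196)/2 = 911.
ΔI = 7120 − 5000 = 2120; midpoint Ī = (5000 + 7120)/2 = 6060.
η = (ΔQ/Q̄) ÷ (ΔI/Ī) = (570/911) ÷ (2120/6060) = 1.79.

1.79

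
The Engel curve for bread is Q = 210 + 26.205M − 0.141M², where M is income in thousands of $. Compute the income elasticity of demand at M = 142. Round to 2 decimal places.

-1.81

At M = 142: Q = 1087.9860.
dQ/dM = 26.205 − 0.282M = -13.83900.
η = (dQ/dM)·(M/Q) = -13.83900 × (142/1087.9860) = -1.81.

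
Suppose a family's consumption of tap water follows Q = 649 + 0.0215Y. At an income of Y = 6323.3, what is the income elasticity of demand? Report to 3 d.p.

At Y = 6323.3: Q = 784.951.
dQ/dY = 0.0215.
η = (dQ/dY)·(Y/Q) = 0.0215 × (6323.3/784.951) = 0.173.

0.173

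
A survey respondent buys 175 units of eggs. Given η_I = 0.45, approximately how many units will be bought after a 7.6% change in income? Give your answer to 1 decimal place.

181.0

%ΔQ ≈ η × %ΔI = 0.45 × 7.6% = 3.42%.
New Q ≈ 175 × (1 + 0.0342) = 181.0.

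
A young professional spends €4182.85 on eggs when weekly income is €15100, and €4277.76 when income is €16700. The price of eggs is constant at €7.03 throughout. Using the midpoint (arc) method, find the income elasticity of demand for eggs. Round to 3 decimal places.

With a constant price, Q₁ = 4182.85/7.03 = 595.000 and Q₂ = 4277.76/7.03 = 608.501 (equivalently, work directly with expenditure since P cancels).
Midpoint %ΔQ = (4277.76 − 4182.85)/4230.31 = 0.02244; midpoint %ΔI = (16700 − 15100)/15900 = 0.10063.
η = 0.02244 / 0.10063 = 0.223.

0.223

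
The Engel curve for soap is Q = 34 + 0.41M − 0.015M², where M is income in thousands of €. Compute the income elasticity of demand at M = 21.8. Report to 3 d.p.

At M = 21.8: Q = 35.8094.
dQ/dM = 0.41 − 0.03M = -0.24400.
η = (dQ/dM)·(M/Q) = -0.24400 × (21.8/35.8094) = -0.149.

-0.149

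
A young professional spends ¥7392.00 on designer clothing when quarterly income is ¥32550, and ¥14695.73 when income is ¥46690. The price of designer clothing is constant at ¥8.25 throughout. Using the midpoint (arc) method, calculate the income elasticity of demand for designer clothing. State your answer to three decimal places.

With a constant price, Q₁ = 7392.00/8.25 = 896.000 and Q₂ = 14695.73/8.25 = 1781.301 (equivalently, work directly with expenditure since P cancels).
Midpoint %ΔQ = (14695.73 − 7392.00)/11043.87 = 0.66134; midpoint %ΔI = (46690 − 32550)/39620 = 0.35689.
η = 0.66134 / 0.35689 = 1.853.

1.853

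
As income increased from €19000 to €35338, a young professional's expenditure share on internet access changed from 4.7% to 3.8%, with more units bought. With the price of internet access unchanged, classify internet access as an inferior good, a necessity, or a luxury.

necessity

Quantity rises but the budget share falls as income rises, so 0 < η < 1.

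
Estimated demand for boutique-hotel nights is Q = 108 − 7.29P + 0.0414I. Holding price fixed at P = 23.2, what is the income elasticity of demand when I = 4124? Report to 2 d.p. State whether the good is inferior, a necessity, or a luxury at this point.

At P = 23.2, I = 4124: Q = 109.606.
Holding P constant, ∂Q/∂I = 0.0414.
η_I = (∂Q/∂I)·(I/Q) = 0.0414 × (4124/109.606) = 1.56.
Since η > 1, this is a luxury.

1.56 (luxury)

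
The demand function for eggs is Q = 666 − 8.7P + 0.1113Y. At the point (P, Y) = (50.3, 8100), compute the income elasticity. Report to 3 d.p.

At P = 50.3, Y = 8100: Q = 1129.920.
Holding P constant, ∂Q/∂Y = 0.1113.
η_Y = (∂Q/∂Y)·(Y/Q) = 0.1113 × (8100/1129.920) = 0.798.

0.798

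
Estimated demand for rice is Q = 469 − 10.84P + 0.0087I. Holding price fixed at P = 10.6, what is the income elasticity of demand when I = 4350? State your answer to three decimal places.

0.097

At P = 10.6, I = 4350: Q = 391.941.
Holding P constant, ∂Q/∂I = 0.0087.
η_I = (∂Q/∂I)·(I/Q) = 0.0087 × (4350/391.941) = 0.097.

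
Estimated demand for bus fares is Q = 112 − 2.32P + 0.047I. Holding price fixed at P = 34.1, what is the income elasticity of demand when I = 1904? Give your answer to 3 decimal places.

At P = 34.1, I = 1904: Q = 122.376.
Holding P constant, ∂Q/∂I = 0.047.
η_I = (∂Q/∂I)·(I/Q) = 0.047 × (1904/122.376) = 0.731.

0.731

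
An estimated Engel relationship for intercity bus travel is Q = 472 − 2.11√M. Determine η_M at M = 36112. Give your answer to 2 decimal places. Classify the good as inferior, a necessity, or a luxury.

At M = 36112: Q = 71.033.
dQ/dM = -2.11/(2√M) = -0.00555171 at this income.
η = (dQ/dM)·(M/Q) = -0.00555171 × (36112/71.033) = -2.82.
Since η < 0, the good is an inferior good.

-2.82 (inferior good)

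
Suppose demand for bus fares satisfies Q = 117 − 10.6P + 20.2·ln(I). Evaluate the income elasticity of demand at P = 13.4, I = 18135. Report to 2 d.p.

At P = 13.4, I = 18135: Q = 173.033.
Holding P constant, ∂Q/∂I = 20.2/I = 0.00111387.
η_I = (∂Q/∂I)·(I/Q) = 0.00111387 × (18135/173.033) = 0.12.

0.12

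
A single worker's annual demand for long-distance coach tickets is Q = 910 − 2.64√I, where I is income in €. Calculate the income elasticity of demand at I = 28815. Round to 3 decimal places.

At I = 28815: Q = 461.860.
dQ/dI = -2.64/(2√I) = -0.00777615 at this income.
η = (dQ/dI)·(I/Q) = -0.00777615 × (28815/461.860) = -0.485.

-0.485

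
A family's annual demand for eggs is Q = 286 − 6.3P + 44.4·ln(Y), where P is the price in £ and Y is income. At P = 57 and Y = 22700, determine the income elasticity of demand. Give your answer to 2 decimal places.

At P = 57, Y = 22700: Q = 372.237.
Holding P constant, ∂Q/∂Y = 44.4/Y = 0.00195595.
η_Y = (∂Q/∂Y)·(Y/Q) = 0.00195595 × (22700/372.237) = 0.12.

0.12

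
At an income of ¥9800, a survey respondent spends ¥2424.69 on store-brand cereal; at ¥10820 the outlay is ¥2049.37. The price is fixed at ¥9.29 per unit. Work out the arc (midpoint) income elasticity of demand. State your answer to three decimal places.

With a constant price, Q₁ = 2424.69/9.29 = 261.000 and Q₂ = 2049.37/9.29 = 220.600 (equivalently, work directly with expenditure since P cancels).
Midpoint %ΔQ = (2049.37 − 2424.69)/2237.03 = -0.16778; midpoint %ΔI = (10820 − 9800)/10310 = 0.09893.
η = -0.16778 / 0.09893 = -1.696.

-1.696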